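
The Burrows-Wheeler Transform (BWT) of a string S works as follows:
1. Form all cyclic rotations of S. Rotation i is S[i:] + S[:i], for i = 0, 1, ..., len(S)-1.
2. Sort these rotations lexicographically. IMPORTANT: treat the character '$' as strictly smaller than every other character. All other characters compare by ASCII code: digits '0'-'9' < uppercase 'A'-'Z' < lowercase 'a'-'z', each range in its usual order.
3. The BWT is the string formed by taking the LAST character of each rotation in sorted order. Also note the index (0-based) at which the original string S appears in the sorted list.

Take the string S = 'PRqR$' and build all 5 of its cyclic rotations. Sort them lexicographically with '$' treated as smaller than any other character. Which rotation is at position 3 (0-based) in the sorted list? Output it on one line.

All 5 rotations (rotation i = S[i:]+S[:i]):
  rot[0] = PRqR$
  rot[1] = RqR$P
  rot[2] = qR$PR
  rot[3] = R$PRq
  rot[4] = $PRqR
Sorted (with $ < everything):
  sorted[0] = $PRqR
  sorted[1] = PRqR$
  sorted[2] = R$PRq
  sorted[3] = RqR$P
  sorted[4] = qR$PR
sorted[3] = RqR$P

Answer: RqR$P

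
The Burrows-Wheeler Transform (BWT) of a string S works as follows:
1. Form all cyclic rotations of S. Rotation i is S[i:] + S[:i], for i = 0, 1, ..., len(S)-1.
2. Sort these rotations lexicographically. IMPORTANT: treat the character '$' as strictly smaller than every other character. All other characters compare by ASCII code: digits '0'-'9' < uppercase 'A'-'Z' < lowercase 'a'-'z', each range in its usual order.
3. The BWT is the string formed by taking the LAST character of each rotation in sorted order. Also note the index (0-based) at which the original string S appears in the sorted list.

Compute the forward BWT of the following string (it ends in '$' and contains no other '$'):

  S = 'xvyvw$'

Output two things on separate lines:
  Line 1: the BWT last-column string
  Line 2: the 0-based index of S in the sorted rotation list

Answer: wyxv$v
4

Derivation:
All 6 rotations (rotation i = S[i:]+S[:i]):
  rot[0] = xvyvw$
  rot[1] = vyvw$x
  rot[2] = yvw$xv
  rot[3] = vw$xvy
  rot[4] = w$xvyv
  rot[5] = $xvyvw
Sorted (with $ < everything):
  sorted[0] = $xvyvw  (last char: 'w')
  sorted[1] = vw$xvy  (last char: 'y')
  sorted[2] = vyvw$x  (last char: 'x')
  sorted[3] = w$xvyv  (last char: 'v')
  sorted[4] = xvyvw$  (last char: '$')
  sorted[5] = yvw$xv  (last char: 'v')
Last column: wyxv$v
Original string S is at sorted index 4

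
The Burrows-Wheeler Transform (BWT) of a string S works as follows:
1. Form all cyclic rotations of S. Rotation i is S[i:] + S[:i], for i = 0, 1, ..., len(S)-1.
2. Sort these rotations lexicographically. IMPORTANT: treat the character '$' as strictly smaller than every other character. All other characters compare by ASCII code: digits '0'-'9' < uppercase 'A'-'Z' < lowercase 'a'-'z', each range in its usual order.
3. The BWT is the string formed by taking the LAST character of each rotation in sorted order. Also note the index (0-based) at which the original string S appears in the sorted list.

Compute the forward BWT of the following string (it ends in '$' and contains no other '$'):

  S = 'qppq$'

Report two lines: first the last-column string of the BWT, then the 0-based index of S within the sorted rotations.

All 5 rotations (rotation i = S[i:]+S[:i]):
  rot[0] = qppq$
  rot[1] = ppq$q
  rot[2] = pq$qp
  rot[3] = q$qpp
  rot[4] = $qppq
Sorted (with $ < everything):
  sorted[0] = $qppq  (last char: 'q')
  sorted[1] = ppq$q  (last char: 'q')
  sorted[2] = pq$qp  (last char: 'p')
  sorted[3] = q$qpp  (last char: 'p')
  sorted[4] = qppq$  (last char: '$')
Last column: qqpp$
Original string S is at sorted index 4

Answer: qqpp$
4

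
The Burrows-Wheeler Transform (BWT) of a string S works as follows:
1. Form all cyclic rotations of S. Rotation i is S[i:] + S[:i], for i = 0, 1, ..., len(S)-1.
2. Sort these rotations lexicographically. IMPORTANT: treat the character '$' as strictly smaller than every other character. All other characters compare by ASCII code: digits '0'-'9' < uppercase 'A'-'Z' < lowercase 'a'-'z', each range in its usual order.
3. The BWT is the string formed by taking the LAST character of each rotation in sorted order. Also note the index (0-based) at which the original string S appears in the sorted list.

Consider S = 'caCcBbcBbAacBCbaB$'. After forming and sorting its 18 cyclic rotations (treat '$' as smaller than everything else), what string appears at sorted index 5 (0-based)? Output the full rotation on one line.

All 18 rotations (rotation i = S[i:]+S[:i]):
  rot[0] = caCcBbcBbAacBCbaB$
  rot[1] = aCcBbcBbAacBCbaB$c
  rot[2] = CcBbcBbAacBCbaB$ca
  rot[3] = cBbcBbAacBCbaB$caC
  rot[4] = BbcBbAacBCbaB$caCc
  rot[5] = bcBbAacBCbaB$caCcB
  rot[6] = cBbAacBCbaB$caCcBb
  rot[7] = BbAacBCbaB$caCcBbc
  rot[8] = bAacBCbaB$caCcBbcB
  rot[9] = AacBCbaB$caCcBbcBb
  rot[10] = acBCbaB$caCcBbcBbA
  rot[11] = cBCbaB$caCcBbcBbAa
  rot[12] = BCbaB$caCcBbcBbAac
  rot[13] = CbaB$caCcBbcBbAacB
  rot[14] = baB$caCcBbcBbAacBC
  rot[15] = aB$caCcBbcBbAacBCb
  rot[16] = B$caCcBbcBbAacBCba
  rot[17] = $caCcBbcBbAacBCbaB
Sorted (with $ < everything):
  sorted[0] = $caCcBbcBbAacBCbaB
  sorted[1] = AacBCbaB$caCcBbcBb
  sorted[2] = B$caCcBbcBbAacBCba
  sorted[3] = BCbaB$caCcBbcBbAac
  sorted[4] = BbAacBCbaB$caCcBbc
  sorted[5] = BbcBbAacBCbaB$caCc
  sorted[6] = CbaB$caCcBbcBbAacB
  sorted[7] = CcBbcBbAacBCbaB$ca
  sorted[8] = aB$caCcBbcBbAacBCb
  sorted[9] = aCcBbcBbAacBCbaB$c
  sorted[10] = acBCbaB$caCcBbcBbA
  sorted[11] = bAacBCbaB$caCcBbcB
  sorted[12] = baB$caCcBbcBbAacBC
  sorted[13] = bcBbAacBCbaB$caCcB
  sorted[14] = cBCbaB$caCcBbcBbAa
  sorted[15] = cBbAacBCbaB$caCcBb
  sorted[16] = cBbcBbAacBCbaB$caC
  sorted[17] = caCcBbcBbAacBCbaB$
sorted[5] = BbcBbAacBCbaB$caCc

Answer: BbcBbAacBCbaB$caCc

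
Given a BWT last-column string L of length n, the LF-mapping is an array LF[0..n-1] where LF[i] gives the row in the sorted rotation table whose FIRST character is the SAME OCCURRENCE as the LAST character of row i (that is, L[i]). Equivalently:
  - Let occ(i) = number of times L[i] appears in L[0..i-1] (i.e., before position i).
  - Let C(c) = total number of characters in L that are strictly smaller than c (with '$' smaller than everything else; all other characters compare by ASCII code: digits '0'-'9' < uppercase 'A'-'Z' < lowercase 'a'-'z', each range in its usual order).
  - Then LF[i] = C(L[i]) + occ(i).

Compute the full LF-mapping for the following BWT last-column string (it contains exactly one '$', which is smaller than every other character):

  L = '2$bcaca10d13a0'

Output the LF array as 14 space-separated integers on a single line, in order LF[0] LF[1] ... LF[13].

Answer: 5 0 10 11 7 12 8 3 1 13 4 6 9 2

Derivation:
Char counts: '$':1, '0':2, '1':2, '2':1, '3':1, 'a':3, 'b':1, 'c':2, 'd':1
C (first-col start): C('$')=0, C('0')=1, C('1')=3, C('2')=5, C('3')=6, C('a')=7, C('b')=10, C('c')=11, C('d')=13
L[0]='2': occ=0, LF[0]=C('2')+0=5+0=5
L[1]='$': occ=0, LF[1]=C('$')+0=0+0=0
L[2]='b': occ=0, LF[2]=C('b')+0=10+0=10
L[3]='c': occ=0, LF[3]=C('c')+0=11+0=11
L[4]='a': occ=0, LF[4]=C('a')+0=7+0=7
L[5]='c': occ=1, LF[5]=C('c')+1=11+1=12
L[6]='a': occ=1, LF[6]=C('a')+1=7+1=8
L[7]='1': occ=0, LF[7]=C('1')+0=3+0=3
L[8]='0': occ=0, LF[8]=C('0')+0=1+0=1
L[9]='d': occ=0, LF[9]=C('d')+0=13+0=13
L[10]='1': occ=1, LF[10]=C('1')+1=3+1=4
L[11]='3': occ=0, LF[11]=C('3')+0=6+0=6
L[12]='a': occ=2, LF[12]=C('a')+2=7+2=9
L[13]='0': occ=1, LF[13]=C('0')+1=1+1=2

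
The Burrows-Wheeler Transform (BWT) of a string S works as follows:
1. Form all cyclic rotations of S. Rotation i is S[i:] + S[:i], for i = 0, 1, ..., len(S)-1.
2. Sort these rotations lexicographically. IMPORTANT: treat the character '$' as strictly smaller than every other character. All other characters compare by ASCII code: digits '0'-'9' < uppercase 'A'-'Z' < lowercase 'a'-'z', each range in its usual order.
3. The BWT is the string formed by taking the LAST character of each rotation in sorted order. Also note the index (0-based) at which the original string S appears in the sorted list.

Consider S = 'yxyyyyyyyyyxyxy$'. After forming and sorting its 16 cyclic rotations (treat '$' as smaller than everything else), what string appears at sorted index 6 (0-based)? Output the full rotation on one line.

All 16 rotations (rotation i = S[i:]+S[:i]):
  rot[0] = yxyyyyyyyyyxyxy$
  rot[1] = xyyyyyyyyyxyxy$y
  rot[2] = yyyyyyyyyxyxy$yx
  rot[3] = yyyyyyyyxyxy$yxy
  rot[4] = yyyyyyyxyxy$yxyy
  rot[5] = yyyyyyxyxy$yxyyy
  rot[6] = yyyyyxyxy$yxyyyy
  rot[7] = yyyyxyxy$yxyyyyy
  rot[8] = yyyxyxy$yxyyyyyy
  rot[9] = yyxyxy$yxyyyyyyy
  rot[10] = yxyxy$yxyyyyyyyy
  rot[11] = xyxy$yxyyyyyyyyy
  rot[12] = yxy$yxyyyyyyyyyx
  rot[13] = xy$yxyyyyyyyyyxy
  rot[14] = y$yxyyyyyyyyyxyx
  rot[15] = $yxyyyyyyyyyxyxy
Sorted (with $ < everything):
  sorted[0] = $yxyyyyyyyyyxyxy
  sorted[1] = xy$yxyyyyyyyyyxy
  sorted[2] = xyxy$yxyyyyyyyyy
  sorted[3] = xyyyyyyyyyxyxy$y
  sorted[4] = y$yxyyyyyyyyyxyx
  sorted[5] = yxy$yxyyyyyyyyyx
  sorted[6] = yxyxy$yxyyyyyyyy
  sorted[7] = yxyyyyyyyyyxyxy$
  sorted[8] = yyxyxy$yxyyyyyyy
  sorted[9] = yyyxyxy$yxyyyyyy
  sorted[10] = yyyyxyxy$yxyyyyy
  sorted[11] = yyyyyxyxy$yxyyyy
  sorted[12] = yyyyyyxyxy$yxyyy
  sorted[13] = yyyyyyyxyxy$yxyy
  sorted[14] = yyyyyyyyxyxy$yxy
  sorted[15] = yyyyyyyyyxyxy$yx
sorted[6] = yxyxy$yxyyyyyyyy

Answer: yxyxy$yxyyyyyyyy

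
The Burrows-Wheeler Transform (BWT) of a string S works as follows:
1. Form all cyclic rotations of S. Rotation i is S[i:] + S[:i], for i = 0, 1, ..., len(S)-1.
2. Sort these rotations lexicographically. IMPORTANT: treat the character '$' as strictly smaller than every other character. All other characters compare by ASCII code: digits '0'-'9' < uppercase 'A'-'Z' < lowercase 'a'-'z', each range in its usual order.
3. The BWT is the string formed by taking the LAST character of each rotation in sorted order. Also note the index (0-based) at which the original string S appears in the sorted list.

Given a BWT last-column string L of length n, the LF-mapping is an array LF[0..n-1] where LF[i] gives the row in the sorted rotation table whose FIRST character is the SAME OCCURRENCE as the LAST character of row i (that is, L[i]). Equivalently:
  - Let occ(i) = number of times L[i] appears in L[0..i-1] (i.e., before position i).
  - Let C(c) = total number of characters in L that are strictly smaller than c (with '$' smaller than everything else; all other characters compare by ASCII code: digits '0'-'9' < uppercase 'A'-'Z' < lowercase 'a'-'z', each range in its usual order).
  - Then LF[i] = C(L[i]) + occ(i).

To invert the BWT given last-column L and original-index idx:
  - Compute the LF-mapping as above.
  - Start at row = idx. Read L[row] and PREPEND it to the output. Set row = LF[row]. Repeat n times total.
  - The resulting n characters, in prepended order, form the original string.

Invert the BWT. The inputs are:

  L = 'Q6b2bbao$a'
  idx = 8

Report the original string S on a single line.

Answer: baobab62Q$

Derivation:
LF mapping: 3 2 6 1 7 8 4 9 0 5
Walk LF starting at row 8, prepending L[row]:
  step 1: row=8, L[8]='$', prepend. Next row=LF[8]=0
  step 2: row=0, L[0]='Q', prepend. Next row=LF[0]=3
  step 3: row=3, L[3]='2', prepend. Next row=LF[3]=1
  step 4: row=1, L[1]='6', prepend. Next row=LF[1]=2
  step 5: row=2, L[2]='b', prepend. Next row=LF[2]=6
  step 6: row=6, L[6]='a', prepend. Next row=LF[6]=4
  step 7: row=4, L[4]='b', prepend. Next row=LF[4]=7
  step 8: row=7, L[7]='o', prepend. Next row=LF[7]=9
  step 9: row=9, L[9]='a', prepend. Next row=LF[9]=5
  step 10: row=5, L[5]='b', prepend. Next row=LF[5]=8
Reversed output: baobab62Q$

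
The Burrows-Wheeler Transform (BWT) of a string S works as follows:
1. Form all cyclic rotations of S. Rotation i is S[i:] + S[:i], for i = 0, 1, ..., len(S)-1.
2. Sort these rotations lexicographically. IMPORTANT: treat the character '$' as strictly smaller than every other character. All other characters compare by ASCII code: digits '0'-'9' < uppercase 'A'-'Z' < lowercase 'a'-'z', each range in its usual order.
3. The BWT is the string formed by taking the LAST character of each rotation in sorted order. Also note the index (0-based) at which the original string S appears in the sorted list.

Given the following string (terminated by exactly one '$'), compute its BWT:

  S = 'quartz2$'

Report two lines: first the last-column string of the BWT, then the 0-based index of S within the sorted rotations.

All 8 rotations (rotation i = S[i:]+S[:i]):
  rot[0] = quartz2$
  rot[1] = uartz2$q
  rot[2] = artz2$qu
  rot[3] = rtz2$qua
  rot[4] = tz2$quar
  rot[5] = z2$quart
  rot[6] = 2$quartz
  rot[7] = $quartz2
Sorted (with $ < everything):
  sorted[0] = $quartz2  (last char: '2')
  sorted[1] = 2$quartz  (last char: 'z')
  sorted[2] = artz2$qu  (last char: 'u')
  sorted[3] = quartz2$  (last char: '$')
  sorted[4] = rtz2$qua  (last char: 'a')
  sorted[5] = tz2$quar  (last char: 'r')
  sorted[6] = uartz2$q  (last char: 'q')
  sorted[7] = z2$quart  (last char: 't')
Last column: 2zu$arqt
Original string S is at sorted index 3

Answer: 2zu$arqt
3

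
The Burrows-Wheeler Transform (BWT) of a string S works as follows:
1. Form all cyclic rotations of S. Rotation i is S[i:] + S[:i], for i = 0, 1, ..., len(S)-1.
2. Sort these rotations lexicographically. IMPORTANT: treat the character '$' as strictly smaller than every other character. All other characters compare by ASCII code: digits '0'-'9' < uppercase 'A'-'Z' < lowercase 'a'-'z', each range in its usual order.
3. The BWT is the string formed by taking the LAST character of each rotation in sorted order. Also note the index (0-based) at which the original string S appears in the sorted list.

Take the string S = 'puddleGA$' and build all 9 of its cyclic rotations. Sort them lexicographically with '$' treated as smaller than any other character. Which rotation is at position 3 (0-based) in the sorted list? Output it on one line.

All 9 rotations (rotation i = S[i:]+S[:i]):
  rot[0] = puddleGA$
  rot[1] = uddleGA$p
  rot[2] = ddleGA$pu
  rot[3] = dleGA$pud
  rot[4] = leGA$pudd
  rot[5] = eGA$puddl
  rot[6] = GA$puddle
  rot[7] = A$puddleG
  rot[8] = $puddleGA
Sorted (with $ < everything):
  sorted[0] = $puddleGA
  sorted[1] = A$puddleG
  sorted[2] = GA$puddle
  sorted[3] = ddleGA$pu
  sorted[4] = dleGA$pud
  sorted[5] = eGA$puddl
  sorted[6] = leGA$pudd
  sorted[7] = puddleGA$
  sorted[8] = uddleGA$p
sorted[3] = ddleGA$pu

Answer: ddleGA$pu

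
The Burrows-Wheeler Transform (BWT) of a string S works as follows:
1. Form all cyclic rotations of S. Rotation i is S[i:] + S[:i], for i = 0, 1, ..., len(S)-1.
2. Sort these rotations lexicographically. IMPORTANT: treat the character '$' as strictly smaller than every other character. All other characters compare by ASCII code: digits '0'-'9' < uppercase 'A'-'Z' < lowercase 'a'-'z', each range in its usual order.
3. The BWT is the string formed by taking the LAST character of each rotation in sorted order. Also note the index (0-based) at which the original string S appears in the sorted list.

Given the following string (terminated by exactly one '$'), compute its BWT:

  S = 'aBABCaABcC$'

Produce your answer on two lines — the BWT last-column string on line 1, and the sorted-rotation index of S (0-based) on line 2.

Answer: CBaaAAcBC$B
9

Derivation:
All 11 rotations (rotation i = S[i:]+S[:i]):
  rot[0] = aBABCaABcC$
  rot[1] = BABCaABcC$a
  rot[2] = ABCaABcC$aB
  rot[3] = BCaABcC$aBA
  rot[4] = CaABcC$aBAB
  rot[5] = aABcC$aBABC
  rot[6] = ABcC$aBABCa
  rot[7] = BcC$aBABCaA
  rot[8] = cC$aBABCaAB
  rot[9] = C$aBABCaABc
  rot[10] = $aBABCaABcC
Sorted (with $ < everything):
  sorted[0] = $aBABCaABcC  (last char: 'C')
  sorted[1] = ABCaABcC$aB  (last char: 'B')
  sorted[2] = ABcC$aBABCa  (last char: 'a')
  sorted[3] = BABCaABcC$a  (last char: 'a')
  sorted[4] = BCaABcC$aBA  (last char: 'A')
  sorted[5] = BcC$aBABCaA  (last char: 'A')
  sorted[6] = C$aBABCaABc  (last char: 'c')
  sorted[7] = CaABcC$aBAB  (last char: 'B')
  sorted[8] = aABcC$aBABC  (last char: 'C')
  sorted[9] = aBABCaABcC$  (last char: '$')
  sorted[10] = cC$aBABCaAB  (last char: 'B')
Last column: CBaaAAcBC$B
Original string S is at sorted index 9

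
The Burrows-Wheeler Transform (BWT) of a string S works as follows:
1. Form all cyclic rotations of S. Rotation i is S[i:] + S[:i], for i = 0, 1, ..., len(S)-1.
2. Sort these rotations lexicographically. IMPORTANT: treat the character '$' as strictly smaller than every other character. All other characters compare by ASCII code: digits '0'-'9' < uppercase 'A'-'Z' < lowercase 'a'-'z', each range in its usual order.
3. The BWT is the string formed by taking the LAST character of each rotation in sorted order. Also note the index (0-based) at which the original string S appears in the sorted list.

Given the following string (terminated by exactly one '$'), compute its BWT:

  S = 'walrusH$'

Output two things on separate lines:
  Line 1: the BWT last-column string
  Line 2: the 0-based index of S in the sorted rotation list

Answer: Hswalur$
7

Derivation:
All 8 rotations (rotation i = S[i:]+S[:i]):
  rot[0] = walrusH$
  rot[1] = alrusH$w
  rot[2] = lrusH$wa
  rot[3] = rusH$wal
  rot[4] = usH$walr
  rot[5] = sH$walru
  rot[6] = H$walrus
  rot[7] = $walrusH
Sorted (with $ < everything):
  sorted[0] = $walrusH  (last char: 'H')
  sorted[1] = H$walrus  (last char: 's')
  sorted[2] = alrusH$w  (last char: 'w')
  sorted[3] = lrusH$wa  (last char: 'a')
  sorted[4] = rusH$wal  (last char: 'l')
  sorted[5] = sH$walru  (last char: 'u')
  sorted[6] = usH$walr  (last char: 'r')
  sorted[7] = walrusH$  (last char: '$')
Last column: Hswalur$
Original string S is at sorted index 7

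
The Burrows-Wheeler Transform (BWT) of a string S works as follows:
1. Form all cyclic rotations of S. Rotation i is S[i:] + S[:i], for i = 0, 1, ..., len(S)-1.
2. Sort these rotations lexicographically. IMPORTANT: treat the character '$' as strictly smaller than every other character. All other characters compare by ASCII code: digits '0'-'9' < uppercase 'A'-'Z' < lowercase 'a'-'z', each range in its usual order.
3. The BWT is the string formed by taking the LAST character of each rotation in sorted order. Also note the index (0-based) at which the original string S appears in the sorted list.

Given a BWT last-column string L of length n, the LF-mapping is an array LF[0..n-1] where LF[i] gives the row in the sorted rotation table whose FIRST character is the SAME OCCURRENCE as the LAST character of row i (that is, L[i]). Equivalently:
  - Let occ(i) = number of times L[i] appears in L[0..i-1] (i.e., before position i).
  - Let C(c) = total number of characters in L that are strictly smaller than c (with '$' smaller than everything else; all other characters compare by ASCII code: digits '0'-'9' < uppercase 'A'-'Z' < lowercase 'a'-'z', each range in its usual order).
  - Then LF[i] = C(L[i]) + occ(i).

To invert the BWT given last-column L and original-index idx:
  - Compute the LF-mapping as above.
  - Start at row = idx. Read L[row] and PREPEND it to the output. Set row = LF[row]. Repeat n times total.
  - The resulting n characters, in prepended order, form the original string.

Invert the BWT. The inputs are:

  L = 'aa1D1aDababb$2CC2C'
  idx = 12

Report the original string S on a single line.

LF mapping: 10 11 1 8 2 12 9 13 15 14 16 17 0 3 5 6 4 7
Walk LF starting at row 12, prepending L[row]:
  step 1: row=12, L[12]='$', prepend. Next row=LF[12]=0
  step 2: row=0, L[0]='a', prepend. Next row=LF[0]=10
  step 3: row=10, L[10]='b', prepend. Next row=LF[10]=16
  step 4: row=16, L[16]='2', prepend. Next row=LF[16]=4
  step 5: row=4, L[4]='1', prepend. Next row=LF[4]=2
  step 6: row=2, L[2]='1', prepend. Next row=LF[2]=1
  step 7: row=1, L[1]='a', prepend. Next row=LF[1]=11
  step 8: row=11, L[11]='b', prepend. Next row=LF[11]=17
  step 9: row=17, L[17]='C', prepend. Next row=LF[17]=7
  step 10: row=7, L[7]='a', prepend. Next row=LF[7]=13
  step 11: row=13, L[13]='2', prepend. Next row=LF[13]=3
  step 12: row=3, L[3]='D', prepend. Next row=LF[3]=8
  step 13: row=8, L[8]='b', prepend. Next row=LF[8]=15
  step 14: row=15, L[15]='C', prepend. Next row=LF[15]=6
  step 15: row=6, L[6]='D', prepend. Next row=LF[6]=9
  step 16: row=9, L[9]='a', prepend. Next row=LF[9]=14
  step 17: row=14, L[14]='C', prepend. Next row=LF[14]=5
  step 18: row=5, L[5]='a', prepend. Next row=LF[5]=12
Reversed output: aCaDCbD2aCba112ba$

Answer: aCaDCbD2aCba112ba$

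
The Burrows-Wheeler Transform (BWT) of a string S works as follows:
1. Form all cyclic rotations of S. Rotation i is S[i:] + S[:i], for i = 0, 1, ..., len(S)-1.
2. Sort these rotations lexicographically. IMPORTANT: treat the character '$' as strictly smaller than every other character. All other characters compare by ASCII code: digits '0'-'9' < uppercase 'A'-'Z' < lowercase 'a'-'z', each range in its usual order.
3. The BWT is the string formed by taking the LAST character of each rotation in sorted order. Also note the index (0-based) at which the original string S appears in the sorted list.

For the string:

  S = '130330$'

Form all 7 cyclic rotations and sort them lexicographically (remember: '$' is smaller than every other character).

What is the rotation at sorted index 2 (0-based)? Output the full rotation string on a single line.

Answer: 0330$13

Derivation:
All 7 rotations (rotation i = S[i:]+S[:i]):
  rot[0] = 130330$
  rot[1] = 30330$1
  rot[2] = 0330$13
  rot[3] = 330$130
  rot[4] = 30$1303
  rot[5] = 0$13033
  rot[6] = $130330
Sorted (with $ < everything):
  sorted[0] = $130330
  sorted[1] = 0$13033
  sorted[2] = 0330$13
  sorted[3] = 130330$
  sorted[4] = 30$1303
  sorted[5] = 30330$1
  sorted[6] = 330$130
sorted[2] = 0330$13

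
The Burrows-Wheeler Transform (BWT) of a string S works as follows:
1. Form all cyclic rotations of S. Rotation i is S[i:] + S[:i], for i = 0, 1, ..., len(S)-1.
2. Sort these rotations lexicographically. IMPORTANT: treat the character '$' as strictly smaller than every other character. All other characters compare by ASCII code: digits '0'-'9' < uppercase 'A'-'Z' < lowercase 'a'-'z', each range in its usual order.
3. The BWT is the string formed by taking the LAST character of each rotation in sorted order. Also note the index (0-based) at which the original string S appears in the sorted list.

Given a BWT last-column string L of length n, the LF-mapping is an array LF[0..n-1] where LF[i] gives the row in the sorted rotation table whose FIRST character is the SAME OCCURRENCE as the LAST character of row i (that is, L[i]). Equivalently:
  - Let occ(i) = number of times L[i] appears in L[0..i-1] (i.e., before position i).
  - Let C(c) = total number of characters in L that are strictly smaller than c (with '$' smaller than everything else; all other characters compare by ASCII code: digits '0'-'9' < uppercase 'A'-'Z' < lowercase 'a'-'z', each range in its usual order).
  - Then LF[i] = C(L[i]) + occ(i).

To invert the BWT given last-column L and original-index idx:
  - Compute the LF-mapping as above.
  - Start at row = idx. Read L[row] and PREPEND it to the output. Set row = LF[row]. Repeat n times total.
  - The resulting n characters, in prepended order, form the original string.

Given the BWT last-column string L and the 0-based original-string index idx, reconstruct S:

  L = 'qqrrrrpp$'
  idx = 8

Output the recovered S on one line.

Answer: rrprqprq$

Derivation:
LF mapping: 3 4 5 6 7 8 1 2 0
Walk LF starting at row 8, prepending L[row]:
  step 1: row=8, L[8]='$', prepend. Next row=LF[8]=0
  step 2: row=0, L[0]='q', prepend. Next row=LF[0]=3
  step 3: row=3, L[3]='r', prepend. Next row=LF[3]=6
  step 4: row=6, L[6]='p', prepend. Next row=LF[6]=1
  step 5: row=1, L[1]='q', prepend. Next row=LF[1]=4
  step 6: row=4, L[4]='r', prepend. Next row=LF[4]=7
  step 7: row=7, L[7]='p', prepend. Next row=LF[7]=2
  step 8: row=2, L[2]='r', prepend. Next row=LF[2]=5
  step 9: row=5, L[5]='r', prepend. Next row=LF[5]=8
Reversed output: rrprqprq$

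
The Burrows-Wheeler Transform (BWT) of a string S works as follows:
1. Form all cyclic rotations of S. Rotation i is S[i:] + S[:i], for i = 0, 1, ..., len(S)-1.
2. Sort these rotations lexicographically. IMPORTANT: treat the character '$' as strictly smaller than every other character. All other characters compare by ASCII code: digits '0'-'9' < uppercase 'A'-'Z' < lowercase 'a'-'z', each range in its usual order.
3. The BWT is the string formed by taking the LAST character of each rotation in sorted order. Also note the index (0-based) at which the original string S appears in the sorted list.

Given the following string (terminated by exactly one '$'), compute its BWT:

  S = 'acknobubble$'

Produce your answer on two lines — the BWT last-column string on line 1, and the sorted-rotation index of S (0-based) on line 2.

Answer: e$uboalcbknb
1

Derivation:
All 12 rotations (rotation i = S[i:]+S[:i]):
  rot[0] = acknobubble$
  rot[1] = cknobubble$a
  rot[2] = knobubble$ac
  rot[3] = nobubble$ack
  rot[4] = obubble$ackn
  rot[5] = bubble$ackno
  rot[6] = ubble$acknob
  rot[7] = bble$acknobu
  rot[8] = ble$acknobub
  rot[9] = le$acknobubb
  rot[10] = e$acknobubbl
  rot[11] = $acknobubble
Sorted (with $ < everything):
  sorted[0] = $acknobubble  (last char: 'e')
  sorted[1] = acknobubble$  (last char: '$')
  sorted[2] = bble$acknobu  (last char: 'u')
  sorted[3] = ble$acknobub  (last char: 'b')
  sorted[4] = bubble$ackno  (last char: 'o')
  sorted[5] = cknobubble$a  (last char: 'a')
  sorted[6] = e$acknobubbl  (last char: 'l')
  sorted[7] = knobubble$ac  (last char: 'c')
  sorted[8] = le$acknobubb  (last char: 'b')
  sorted[9] = nobubble$ack  (last char: 'k')
  sorted[10] = obubble$ackn  (last char: 'n')
  sorted[11] = ubble$acknob  (last char: 'b')
Last column: e$uboalcbknb
Original string S is at sorted index 1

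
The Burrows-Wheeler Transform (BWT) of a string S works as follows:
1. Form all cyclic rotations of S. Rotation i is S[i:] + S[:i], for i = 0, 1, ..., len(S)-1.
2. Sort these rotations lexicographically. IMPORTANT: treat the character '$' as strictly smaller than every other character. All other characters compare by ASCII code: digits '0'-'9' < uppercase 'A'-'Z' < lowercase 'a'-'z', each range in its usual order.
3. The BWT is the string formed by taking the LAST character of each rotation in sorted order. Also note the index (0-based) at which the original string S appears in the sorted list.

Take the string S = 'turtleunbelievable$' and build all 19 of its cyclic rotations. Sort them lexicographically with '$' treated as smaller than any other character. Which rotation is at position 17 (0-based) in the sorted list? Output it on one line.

Answer: urtleunbelievable$t

Derivation:
All 19 rotations (rotation i = S[i:]+S[:i]):
  rot[0] = turtleunbelievable$
  rot[1] = urtleunbelievable$t
  rot[2] = rtleunbelievable$tu
  rot[3] = tleunbelievable$tur
  rot[4] = leunbelievable$turt
  rot[5] = eunbelievable$turtl
  rot[6] = unbelievable$turtle
  rot[7] = nbelievable$turtleu
  rot[8] = believable$turtleun
  rot[9] = elievable$turtleunb
  rot[10] = lievable$turtleunbe
  rot[11] = ievable$turtleunbel
  rot[12] = evable$turtleunbeli
  rot[13] = vable$turtleunbelie
  rot[14] = able$turtleunbeliev
  rot[15] = ble$turtleunbelieva
  rot[16] = le$turtleunbelievab
  rot[17] = e$turtleunbelievabl
  rot[18] = $turtleunbelievable
Sorted (with $ < everything):
  sorted[0] = $turtleunbelievable
  sorted[1] = able$turtleunbeliev
  sorted[2] = believable$turtleun
  sorted[3] = ble$turtleunbelieva
  sorted[4] = e$turtleunbelievabl
  sorted[5] = elievable$turtleunb
  sorted[6] = eunbelievable$turtl
  sorted[7] = evable$turtleunbeli
  sorted[8] = ievable$turtleunbel
  sorted[9] = le$turtleunbelievab
  sorted[10] = leunbelievable$turt
  sorted[11] = lievable$turtleunbe
  sorted[12] = nbelievable$turtleu
  sorted[13] = rtleunbelievable$tu
  sorted[14] = tleunbelievable$tur
  sorted[15] = turtleunbelievable$
  sorted[16] = unbelievable$turtle
  sorted[17] = urtleunbelievable$t
  sorted[18] = vable$turtleunbelie
sorted[17] = urtleunbelievable$t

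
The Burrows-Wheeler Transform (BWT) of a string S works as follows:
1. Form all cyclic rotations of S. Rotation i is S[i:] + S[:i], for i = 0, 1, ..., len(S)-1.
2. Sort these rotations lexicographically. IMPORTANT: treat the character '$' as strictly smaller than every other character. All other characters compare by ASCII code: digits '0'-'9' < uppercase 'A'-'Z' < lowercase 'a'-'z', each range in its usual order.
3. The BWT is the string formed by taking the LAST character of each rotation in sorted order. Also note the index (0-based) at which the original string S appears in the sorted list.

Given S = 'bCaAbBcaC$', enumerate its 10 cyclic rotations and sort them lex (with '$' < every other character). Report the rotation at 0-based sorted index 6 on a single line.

All 10 rotations (rotation i = S[i:]+S[:i]):
  rot[0] = bCaAbBcaC$
  rot[1] = CaAbBcaC$b
  rot[2] = aAbBcaC$bC
  rot[3] = AbBcaC$bCa
  rot[4] = bBcaC$bCaA
  rot[5] = BcaC$bCaAb
  rot[6] = caC$bCaAbB
  rot[7] = aC$bCaAbBc
  rot[8] = C$bCaAbBca
  rot[9] = $bCaAbBcaC
Sorted (with $ < everything):
  sorted[0] = $bCaAbBcaC
  sorted[1] = AbBcaC$bCa
  sorted[2] = BcaC$bCaAb
  sorted[3] = C$bCaAbBca
  sorted[4] = CaAbBcaC$b
  sorted[5] = aAbBcaC$bC
  sorted[6] = aC$bCaAbBc
  sorted[7] = bBcaC$bCaA
  sorted[8] = bCaAbBcaC$
  sorted[9] = caC$bCaAbB
sorted[6] = aC$bCaAbBc

Answer: aC$bCaAbBc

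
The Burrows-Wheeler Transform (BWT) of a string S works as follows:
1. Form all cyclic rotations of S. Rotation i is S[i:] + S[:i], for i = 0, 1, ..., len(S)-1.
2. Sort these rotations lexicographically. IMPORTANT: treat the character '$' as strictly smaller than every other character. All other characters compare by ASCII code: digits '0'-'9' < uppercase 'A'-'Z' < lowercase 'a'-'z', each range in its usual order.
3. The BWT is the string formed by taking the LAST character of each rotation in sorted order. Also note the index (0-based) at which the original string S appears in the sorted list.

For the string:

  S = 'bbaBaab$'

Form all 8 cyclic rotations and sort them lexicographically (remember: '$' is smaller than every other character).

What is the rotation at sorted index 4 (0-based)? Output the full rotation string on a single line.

All 8 rotations (rotation i = S[i:]+S[:i]):
  rot[0] = bbaBaab$
  rot[1] = baBaab$b
  rot[2] = aBaab$bb
  rot[3] = Baab$bba
  rot[4] = aab$bbaB
  rot[5] = ab$bbaBa
  rot[6] = b$bbaBaa
  rot[7] = $bbaBaab
Sorted (with $ < everything):
  sorted[0] = $bbaBaab
  sorted[1] = Baab$bba
  sorted[2] = aBaab$bb
  sorted[3] = aab$bbaB
  sorted[4] = ab$bbaBa
  sorted[5] = b$bbaBaa
  sorted[6] = baBaab$b
  sorted[7] = bbaBaab$
sorted[4] = ab$bbaBa

Answer: ab$bbaBa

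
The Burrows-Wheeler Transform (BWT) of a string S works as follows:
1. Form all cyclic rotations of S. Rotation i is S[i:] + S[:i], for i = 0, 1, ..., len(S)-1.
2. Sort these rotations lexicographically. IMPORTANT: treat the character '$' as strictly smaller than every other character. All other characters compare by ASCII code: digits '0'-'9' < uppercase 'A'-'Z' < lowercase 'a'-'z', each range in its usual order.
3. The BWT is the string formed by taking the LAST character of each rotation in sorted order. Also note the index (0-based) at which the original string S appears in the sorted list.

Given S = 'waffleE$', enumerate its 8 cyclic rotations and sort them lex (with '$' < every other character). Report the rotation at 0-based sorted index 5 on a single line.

All 8 rotations (rotation i = S[i:]+S[:i]):
  rot[0] = waffleE$
  rot[1] = affleE$w
  rot[2] = ffleE$wa
  rot[3] = fleE$waf
  rot[4] = leE$waff
  rot[5] = eE$waffl
  rot[6] = E$waffle
  rot[7] = $waffleE
Sorted (with $ < everything):
  sorted[0] = $waffleE
  sorted[1] = E$waffle
  sorted[2] = affleE$w
  sorted[3] = eE$waffl
  sorted[4] = ffleE$wa
  sorted[5] = fleE$waf
  sorted[6] = leE$waff
  sorted[7] = waffleE$
sorted[5] = fleE$waf

Answer: fleE$waf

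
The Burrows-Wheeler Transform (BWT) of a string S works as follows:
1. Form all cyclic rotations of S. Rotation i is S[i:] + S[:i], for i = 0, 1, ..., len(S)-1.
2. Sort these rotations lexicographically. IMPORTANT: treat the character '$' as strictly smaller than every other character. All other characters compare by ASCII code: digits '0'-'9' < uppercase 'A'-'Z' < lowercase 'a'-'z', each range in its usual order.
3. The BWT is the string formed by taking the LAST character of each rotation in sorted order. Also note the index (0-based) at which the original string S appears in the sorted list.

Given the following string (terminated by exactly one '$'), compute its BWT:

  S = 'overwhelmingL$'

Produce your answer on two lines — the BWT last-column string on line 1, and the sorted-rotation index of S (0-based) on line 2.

Answer: Lghvnwmeli$eor
10

Derivation:
All 14 rotations (rotation i = S[i:]+S[:i]):
  rot[0] = overwhelmingL$
  rot[1] = verwhelmingL$o
  rot[2] = erwhelmingL$ov
  rot[3] = rwhelmingL$ove
  rot[4] = whelmingL$over
  rot[5] = helmingL$overw
  rot[6] = elmingL$overwh
  rot[7] = lmingL$overwhe
  rot[8] = mingL$overwhel
  rot[9] = ingL$overwhelm
  rot[10] = ngL$overwhelmi
  rot[11] = gL$overwhelmin
  rot[12] = L$overwhelming
  rot[13] = $overwhelmingL
Sorted (with $ < everything):
  sorted[0] = $overwhelmingL  (last char: 'L')
  sorted[1] = L$overwhelming  (last char: 'g')
  sorted[2] = elmingL$overwh  (last char: 'h')
  sorted[3] = erwhelmingL$ov  (last char: 'v')
  sorted[4] = gL$overwhelmin  (last char: 'n')
  sorted[5] = helmingL$overw  (last char: 'w')
  sorted[6] = ingL$overwhelm  (last char: 'm')
  sorted[7] = lmingL$overwhe  (last char: 'e')
  sorted[8] = mingL$overwhel  (last char: 'l')
  sorted[9] = ngL$overwhelmi  (last char: 'i')
  sorted[10] = overwhelmingL$  (last char: '$')
  sorted[11] = rwhelmingL$ove  (last char: 'e')
  sorted[12] = verwhelmingL$o  (last char: 'o')
  sorted[13] = whelmingL$over  (last char: 'r')
Last column: Lghvnwmeli$eor
Original string S is at sorted index 10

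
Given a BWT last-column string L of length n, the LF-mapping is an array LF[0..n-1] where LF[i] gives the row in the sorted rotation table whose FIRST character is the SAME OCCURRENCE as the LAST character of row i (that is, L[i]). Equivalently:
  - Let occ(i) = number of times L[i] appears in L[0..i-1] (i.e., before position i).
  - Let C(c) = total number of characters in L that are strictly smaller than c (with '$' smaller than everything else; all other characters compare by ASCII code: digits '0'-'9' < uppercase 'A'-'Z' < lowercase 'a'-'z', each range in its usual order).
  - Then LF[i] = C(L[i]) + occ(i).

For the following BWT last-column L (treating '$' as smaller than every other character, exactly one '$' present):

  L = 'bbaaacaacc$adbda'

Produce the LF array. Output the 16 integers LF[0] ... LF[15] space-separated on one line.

Char counts: '$':1, 'a':7, 'b':3, 'c':3, 'd':2
C (first-col start): C('$')=0, C('a')=1, C('b')=8, C('c')=11, C('d')=14
L[0]='b': occ=0, LF[0]=C('b')+0=8+0=8
L[1]='b': occ=1, LF[1]=C('b')+1=8+1=9
L[2]='a': occ=0, LF[2]=C('a')+0=1+0=1
L[3]='a': occ=1, LF[3]=C('a')+1=1+1=2
L[4]='a': occ=2, LF[4]=C('a')+2=1+2=3
L[5]='c': occ=0, LF[5]=C('c')+0=11+0=11
L[6]='a': occ=3, LF[6]=C('a')+3=1+3=4
L[7]='a': occ=4, LF[7]=C('a')+4=1+4=5
L[8]='c': occ=1, LF[8]=C('c')+1=11+1=12
L[9]='c': occ=2, LF[9]=C('c')+2=11+2=13
L[10]='$': occ=0, LF[10]=C('$')+0=0+0=0
L[11]='a': occ=5, LF[11]=C('a')+5=1+5=6
L[12]='d': occ=0, LF[12]=C('d')+0=14+0=14
L[13]='b': occ=2, LF[13]=C('b')+2=8+2=10
L[14]='d': occ=1, LF[14]=C('d')+1=14+1=15
L[15]='a': occ=6, LF[15]=C('a')+6=1+6=7

Answer: 8 9 1 2 3 11 4 5 12 13 0 6 14 10 15 7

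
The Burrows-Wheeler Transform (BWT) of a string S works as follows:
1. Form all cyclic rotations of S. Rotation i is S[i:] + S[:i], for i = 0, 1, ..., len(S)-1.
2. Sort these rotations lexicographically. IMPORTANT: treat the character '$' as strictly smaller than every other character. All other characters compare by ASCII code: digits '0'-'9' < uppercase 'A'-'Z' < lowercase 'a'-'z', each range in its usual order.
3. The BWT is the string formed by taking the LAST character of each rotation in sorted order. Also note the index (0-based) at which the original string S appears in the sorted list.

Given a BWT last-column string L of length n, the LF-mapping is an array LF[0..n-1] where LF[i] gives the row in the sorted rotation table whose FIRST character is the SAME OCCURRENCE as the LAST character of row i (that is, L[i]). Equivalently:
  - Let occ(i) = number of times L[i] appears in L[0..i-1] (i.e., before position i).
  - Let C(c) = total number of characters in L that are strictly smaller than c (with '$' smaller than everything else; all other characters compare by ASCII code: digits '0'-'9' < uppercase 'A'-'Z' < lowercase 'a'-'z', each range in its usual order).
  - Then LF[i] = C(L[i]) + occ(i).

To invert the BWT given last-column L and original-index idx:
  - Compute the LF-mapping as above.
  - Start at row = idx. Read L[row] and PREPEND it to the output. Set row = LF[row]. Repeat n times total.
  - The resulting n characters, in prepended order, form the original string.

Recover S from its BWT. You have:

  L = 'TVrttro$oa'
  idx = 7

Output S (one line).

Answer: rotatorVT$

Derivation:
LF mapping: 1 2 6 8 9 7 4 0 5 3
Walk LF starting at row 7, prepending L[row]:
  step 1: row=7, L[7]='$', prepend. Next row=LF[7]=0
  step 2: row=0, L[0]='T', prepend. Next row=LF[0]=1
  step 3: row=1, L[1]='V', prepend. Next row=LF[1]=2
  step 4: row=2, L[2]='r', prepend. Next row=LF[2]=6
  step 5: row=6, L[6]='o', prepend. Next row=LF[6]=4
  step 6: row=4, L[4]='t', prepend. Next row=LF[4]=9
  step 7: row=9, L[9]='a', prepend. Next row=LF[9]=3
  step 8: row=3, L[3]='t', prepend. Next row=LF[3]=8
  step 9: row=8, L[8]='o', prepend. Next row=LF[8]=5
  step 10: row=5, L[5]='r', prepend. Next row=LF[5]=7
Reversed output: rotatorVT$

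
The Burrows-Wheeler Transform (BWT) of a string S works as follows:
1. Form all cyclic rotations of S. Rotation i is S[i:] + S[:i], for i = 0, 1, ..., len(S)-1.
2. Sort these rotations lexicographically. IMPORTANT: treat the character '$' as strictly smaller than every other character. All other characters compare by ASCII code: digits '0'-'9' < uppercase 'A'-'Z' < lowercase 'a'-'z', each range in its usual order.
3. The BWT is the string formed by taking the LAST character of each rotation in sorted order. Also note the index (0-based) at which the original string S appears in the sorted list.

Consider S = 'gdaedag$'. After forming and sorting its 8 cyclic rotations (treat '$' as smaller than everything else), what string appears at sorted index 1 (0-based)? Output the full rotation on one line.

Answer: aedag$gd

Derivation:
All 8 rotations (rotation i = S[i:]+S[:i]):
  rot[0] = gdaedag$
  rot[1] = daedag$g
  rot[2] = aedag$gd
  rot[3] = edag$gda
  rot[4] = dag$gdae
  rot[5] = ag$gdaed
  rot[6] = g$gdaeda
  rot[7] = $gdaedag
Sorted (with $ < everything):
  sorted[0] = $gdaedag
  sorted[1] = aedag$gd
  sorted[2] = ag$gdaed
  sorted[3] = daedag$g
  sorted[4] = dag$gdae
  sorted[5] = edag$gda
  sorted[6] = g$gdaeda
  sorted[7] = gdaedag$
sorted[1] = aedag$gd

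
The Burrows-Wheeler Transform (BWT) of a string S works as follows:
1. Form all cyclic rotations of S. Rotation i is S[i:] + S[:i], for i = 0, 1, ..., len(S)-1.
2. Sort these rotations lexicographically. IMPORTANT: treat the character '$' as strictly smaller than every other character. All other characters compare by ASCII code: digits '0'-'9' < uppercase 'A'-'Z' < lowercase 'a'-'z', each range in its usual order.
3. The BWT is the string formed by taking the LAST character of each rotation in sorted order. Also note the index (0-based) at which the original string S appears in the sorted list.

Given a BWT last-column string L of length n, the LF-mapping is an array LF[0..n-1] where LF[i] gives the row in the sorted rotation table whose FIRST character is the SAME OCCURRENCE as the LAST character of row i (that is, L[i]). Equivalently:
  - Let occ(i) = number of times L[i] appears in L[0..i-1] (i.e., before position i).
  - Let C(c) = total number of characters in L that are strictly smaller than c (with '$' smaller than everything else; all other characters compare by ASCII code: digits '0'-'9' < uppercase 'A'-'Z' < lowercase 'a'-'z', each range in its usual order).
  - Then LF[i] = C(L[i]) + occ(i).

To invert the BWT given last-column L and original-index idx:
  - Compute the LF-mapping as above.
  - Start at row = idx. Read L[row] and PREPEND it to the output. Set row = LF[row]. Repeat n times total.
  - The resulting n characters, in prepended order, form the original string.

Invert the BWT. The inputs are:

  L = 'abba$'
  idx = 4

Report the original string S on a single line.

Answer: baba$

Derivation:
LF mapping: 1 3 4 2 0
Walk LF starting at row 4, prepending L[row]:
  step 1: row=4, L[4]='$', prepend. Next row=LF[4]=0
  step 2: row=0, L[0]='a', prepend. Next row=LF[0]=1
  step 3: row=1, L[1]='b', prepend. Next row=LF[1]=3
  step 4: row=3, L[3]='a', prepend. Next row=LF[3]=2
  step 5: row=2, L[2]='b', prepend. Next row=LF[2]=4
Reversed output: baba$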